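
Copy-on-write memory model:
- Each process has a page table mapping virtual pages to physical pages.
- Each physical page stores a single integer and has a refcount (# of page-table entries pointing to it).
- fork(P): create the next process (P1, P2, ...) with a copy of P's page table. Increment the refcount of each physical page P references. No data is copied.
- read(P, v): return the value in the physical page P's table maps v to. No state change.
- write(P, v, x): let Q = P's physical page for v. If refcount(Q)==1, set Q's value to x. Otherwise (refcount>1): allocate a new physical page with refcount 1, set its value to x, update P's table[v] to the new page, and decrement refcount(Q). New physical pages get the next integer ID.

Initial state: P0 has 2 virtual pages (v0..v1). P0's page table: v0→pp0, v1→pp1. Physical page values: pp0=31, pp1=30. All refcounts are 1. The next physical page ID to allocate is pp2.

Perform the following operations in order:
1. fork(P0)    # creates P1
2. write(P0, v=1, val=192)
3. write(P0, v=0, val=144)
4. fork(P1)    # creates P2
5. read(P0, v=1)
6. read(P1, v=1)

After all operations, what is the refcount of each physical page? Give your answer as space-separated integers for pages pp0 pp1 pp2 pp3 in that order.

Op 1: fork(P0) -> P1. 2 ppages; refcounts: pp0:2 pp1:2
Op 2: write(P0, v1, 192). refcount(pp1)=2>1 -> COPY to pp2. 3 ppages; refcounts: pp0:2 pp1:1 pp2:1
Op 3: write(P0, v0, 144). refcount(pp0)=2>1 -> COPY to pp3. 4 ppages; refcounts: pp0:1 pp1:1 pp2:1 pp3:1
Op 4: fork(P1) -> P2. 4 ppages; refcounts: pp0:2 pp1:2 pp2:1 pp3:1
Op 5: read(P0, v1) -> 192. No state change.
Op 6: read(P1, v1) -> 30. No state change.

Answer: 2 2 1 1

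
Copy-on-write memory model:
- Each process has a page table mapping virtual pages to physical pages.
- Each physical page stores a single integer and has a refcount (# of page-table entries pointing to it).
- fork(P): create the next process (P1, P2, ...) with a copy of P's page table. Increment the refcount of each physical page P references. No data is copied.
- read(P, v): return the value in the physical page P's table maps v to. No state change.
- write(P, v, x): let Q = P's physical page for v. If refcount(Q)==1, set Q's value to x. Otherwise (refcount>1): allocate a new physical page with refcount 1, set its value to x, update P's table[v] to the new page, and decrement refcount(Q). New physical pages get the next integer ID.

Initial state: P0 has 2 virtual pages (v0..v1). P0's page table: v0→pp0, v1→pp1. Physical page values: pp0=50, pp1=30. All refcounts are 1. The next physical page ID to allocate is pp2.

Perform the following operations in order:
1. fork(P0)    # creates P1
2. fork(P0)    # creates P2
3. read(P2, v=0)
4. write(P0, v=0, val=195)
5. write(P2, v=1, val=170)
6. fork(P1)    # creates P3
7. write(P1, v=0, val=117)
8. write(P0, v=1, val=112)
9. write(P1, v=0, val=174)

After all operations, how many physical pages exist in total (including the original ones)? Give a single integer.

Op 1: fork(P0) -> P1. 2 ppages; refcounts: pp0:2 pp1:2
Op 2: fork(P0) -> P2. 2 ppages; refcounts: pp0:3 pp1:3
Op 3: read(P2, v0) -> 50. No state change.
Op 4: write(P0, v0, 195). refcount(pp0)=3>1 -> COPY to pp2. 3 ppages; refcounts: pp0:2 pp1:3 pp2:1
Op 5: write(P2, v1, 170). refcount(pp1)=3>1 -> COPY to pp3. 4 ppages; refcounts: pp0:2 pp1:2 pp2:1 pp3:1
Op 6: fork(P1) -> P3. 4 ppages; refcounts: pp0:3 pp1:3 pp2:1 pp3:1
Op 7: write(P1, v0, 117). refcount(pp0)=3>1 -> COPY to pp4. 5 ppages; refcounts: pp0:2 pp1:3 pp2:1 pp3:1 pp4:1
Op 8: write(P0, v1, 112). refcount(pp1)=3>1 -> COPY to pp5. 6 ppages; refcounts: pp0:2 pp1:2 pp2:1 pp3:1 pp4:1 pp5:1
Op 9: write(P1, v0, 174). refcount(pp4)=1 -> write in place. 6 ppages; refcounts: pp0:2 pp1:2 pp2:1 pp3:1 pp4:1 pp5:1

Answer: 6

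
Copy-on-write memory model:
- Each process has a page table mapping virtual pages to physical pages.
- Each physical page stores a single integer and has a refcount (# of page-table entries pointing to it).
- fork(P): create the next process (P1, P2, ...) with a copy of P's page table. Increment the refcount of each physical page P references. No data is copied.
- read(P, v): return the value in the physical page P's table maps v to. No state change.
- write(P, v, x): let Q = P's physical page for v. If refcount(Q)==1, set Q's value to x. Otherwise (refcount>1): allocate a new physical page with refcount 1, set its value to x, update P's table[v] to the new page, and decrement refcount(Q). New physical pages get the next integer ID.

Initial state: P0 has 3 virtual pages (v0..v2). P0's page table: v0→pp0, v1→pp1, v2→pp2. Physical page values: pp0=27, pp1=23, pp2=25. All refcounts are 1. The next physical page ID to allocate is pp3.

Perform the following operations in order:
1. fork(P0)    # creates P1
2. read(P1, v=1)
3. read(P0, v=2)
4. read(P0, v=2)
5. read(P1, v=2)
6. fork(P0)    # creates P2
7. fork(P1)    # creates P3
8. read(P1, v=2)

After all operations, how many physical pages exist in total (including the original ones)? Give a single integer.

Op 1: fork(P0) -> P1. 3 ppages; refcounts: pp0:2 pp1:2 pp2:2
Op 2: read(P1, v1) -> 23. No state change.
Op 3: read(P0, v2) -> 25. No state change.
Op 4: read(P0, v2) -> 25. No state change.
Op 5: read(P1, v2) -> 25. No state change.
Op 6: fork(P0) -> P2. 3 ppages; refcounts: pp0:3 pp1:3 pp2:3
Op 7: fork(P1) -> P3. 3 ppages; refcounts: pp0:4 pp1:4 pp2:4
Op 8: read(P1, v2) -> 25. No state change.

Answer: 3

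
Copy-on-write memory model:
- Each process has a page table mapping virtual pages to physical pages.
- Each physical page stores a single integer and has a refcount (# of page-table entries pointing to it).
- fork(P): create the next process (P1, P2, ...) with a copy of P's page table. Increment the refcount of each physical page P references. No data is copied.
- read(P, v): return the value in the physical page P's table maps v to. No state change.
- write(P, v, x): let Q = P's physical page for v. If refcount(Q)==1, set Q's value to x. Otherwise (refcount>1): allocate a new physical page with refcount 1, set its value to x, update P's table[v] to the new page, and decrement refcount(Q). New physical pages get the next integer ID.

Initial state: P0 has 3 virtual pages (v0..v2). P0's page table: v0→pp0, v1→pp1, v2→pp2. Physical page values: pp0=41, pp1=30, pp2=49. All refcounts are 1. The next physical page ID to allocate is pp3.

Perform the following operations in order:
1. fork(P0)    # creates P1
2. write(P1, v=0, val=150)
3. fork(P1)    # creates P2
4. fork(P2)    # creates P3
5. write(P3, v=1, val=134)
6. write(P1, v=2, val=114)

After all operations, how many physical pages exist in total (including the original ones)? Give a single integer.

Op 1: fork(P0) -> P1. 3 ppages; refcounts: pp0:2 pp1:2 pp2:2
Op 2: write(P1, v0, 150). refcount(pp0)=2>1 -> COPY to pp3. 4 ppages; refcounts: pp0:1 pp1:2 pp2:2 pp3:1
Op 3: fork(P1) -> P2. 4 ppages; refcounts: pp0:1 pp1:3 pp2:3 pp3:2
Op 4: fork(P2) -> P3. 4 ppages; refcounts: pp0:1 pp1:4 pp2:4 pp3:3
Op 5: write(P3, v1, 134). refcount(pp1)=4>1 -> COPY to pp4. 5 ppages; refcounts: pp0:1 pp1:3 pp2:4 pp3:3 pp4:1
Op 6: write(P1, v2, 114). refcount(pp2)=4>1 -> COPY to pp5. 6 ppages; refcounts: pp0:1 pp1:3 pp2:3 pp3:3 pp4:1 pp5:1

Answer: 6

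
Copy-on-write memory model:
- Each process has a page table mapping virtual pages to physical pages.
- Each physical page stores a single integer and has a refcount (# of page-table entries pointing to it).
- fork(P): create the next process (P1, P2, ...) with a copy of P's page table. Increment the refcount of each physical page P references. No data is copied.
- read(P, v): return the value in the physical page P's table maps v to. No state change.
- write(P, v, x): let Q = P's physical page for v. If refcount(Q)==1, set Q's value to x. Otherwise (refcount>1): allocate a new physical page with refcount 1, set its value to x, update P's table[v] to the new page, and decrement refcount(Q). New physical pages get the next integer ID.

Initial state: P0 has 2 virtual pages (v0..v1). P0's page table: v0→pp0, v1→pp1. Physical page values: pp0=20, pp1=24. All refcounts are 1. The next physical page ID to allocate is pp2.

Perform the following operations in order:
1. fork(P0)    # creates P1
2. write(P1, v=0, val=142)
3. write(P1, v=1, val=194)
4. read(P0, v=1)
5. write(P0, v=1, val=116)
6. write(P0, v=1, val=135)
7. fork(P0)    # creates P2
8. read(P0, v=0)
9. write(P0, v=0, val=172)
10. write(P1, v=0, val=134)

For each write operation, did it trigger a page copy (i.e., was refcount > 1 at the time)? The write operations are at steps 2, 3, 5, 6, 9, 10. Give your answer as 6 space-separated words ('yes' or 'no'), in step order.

Op 1: fork(P0) -> P1. 2 ppages; refcounts: pp0:2 pp1:2
Op 2: write(P1, v0, 142). refcount(pp0)=2>1 -> COPY to pp2. 3 ppages; refcounts: pp0:1 pp1:2 pp2:1
Op 3: write(P1, v1, 194). refcount(pp1)=2>1 -> COPY to pp3. 4 ppages; refcounts: pp0:1 pp1:1 pp2:1 pp3:1
Op 4: read(P0, v1) -> 24. No state change.
Op 5: write(P0, v1, 116). refcount(pp1)=1 -> write in place. 4 ppages; refcounts: pp0:1 pp1:1 pp2:1 pp3:1
Op 6: write(P0, v1, 135). refcount(pp1)=1 -> write in place. 4 ppages; refcounts: pp0:1 pp1:1 pp2:1 pp3:1
Op 7: fork(P0) -> P2. 4 ppages; refcounts: pp0:2 pp1:2 pp2:1 pp3:1
Op 8: read(P0, v0) -> 20. No state change.
Op 9: write(P0, v0, 172). refcount(pp0)=2>1 -> COPY to pp4. 5 ppages; refcounts: pp0:1 pp1:2 pp2:1 pp3:1 pp4:1
Op 10: write(P1, v0, 134). refcount(pp2)=1 -> write in place. 5 ppages; refcounts: pp0:1 pp1:2 pp2:1 pp3:1 pp4:1

yes yes no no yes no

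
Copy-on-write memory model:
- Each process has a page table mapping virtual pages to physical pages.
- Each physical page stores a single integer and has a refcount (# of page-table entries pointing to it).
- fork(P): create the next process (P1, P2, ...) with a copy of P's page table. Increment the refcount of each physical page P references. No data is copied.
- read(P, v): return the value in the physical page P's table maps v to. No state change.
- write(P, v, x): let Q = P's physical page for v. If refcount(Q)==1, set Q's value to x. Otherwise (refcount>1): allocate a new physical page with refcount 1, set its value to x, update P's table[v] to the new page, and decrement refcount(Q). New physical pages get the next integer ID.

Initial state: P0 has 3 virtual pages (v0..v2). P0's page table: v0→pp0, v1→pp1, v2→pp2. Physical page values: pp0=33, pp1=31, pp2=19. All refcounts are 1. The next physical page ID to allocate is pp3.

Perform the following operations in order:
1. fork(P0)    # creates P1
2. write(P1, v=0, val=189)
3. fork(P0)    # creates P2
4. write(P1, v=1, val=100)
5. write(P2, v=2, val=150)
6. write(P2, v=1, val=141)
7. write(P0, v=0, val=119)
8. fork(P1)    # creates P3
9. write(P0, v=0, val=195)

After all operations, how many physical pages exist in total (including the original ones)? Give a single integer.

Op 1: fork(P0) -> P1. 3 ppages; refcounts: pp0:2 pp1:2 pp2:2
Op 2: write(P1, v0, 189). refcount(pp0)=2>1 -> COPY to pp3. 4 ppages; refcounts: pp0:1 pp1:2 pp2:2 pp3:1
Op 3: fork(P0) -> P2. 4 ppages; refcounts: pp0:2 pp1:3 pp2:3 pp3:1
Op 4: write(P1, v1, 100). refcount(pp1)=3>1 -> COPY to pp4. 5 ppages; refcounts: pp0:2 pp1:2 pp2:3 pp3:1 pp4:1
Op 5: write(P2, v2, 150). refcount(pp2)=3>1 -> COPY to pp5. 6 ppages; refcounts: pp0:2 pp1:2 pp2:2 pp3:1 pp4:1 pp5:1
Op 6: write(P2, v1, 141). refcount(pp1)=2>1 -> COPY to pp6. 7 ppages; refcounts: pp0:2 pp1:1 pp2:2 pp3:1 pp4:1 pp5:1 pp6:1
Op 7: write(P0, v0, 119). refcount(pp0)=2>1 -> COPY to pp7. 8 ppages; refcounts: pp0:1 pp1:1 pp2:2 pp3:1 pp4:1 pp5:1 pp6:1 pp7:1
Op 8: fork(P1) -> P3. 8 ppages; refcounts: pp0:1 pp1:1 pp2:3 pp3:2 pp4:2 pp5:1 pp6:1 pp7:1
Op 9: write(P0, v0, 195). refcount(pp7)=1 -> write in place. 8 ppages; refcounts: pp0:1 pp1:1 pp2:3 pp3:2 pp4:2 pp5:1 pp6:1 pp7:1

Answer: 8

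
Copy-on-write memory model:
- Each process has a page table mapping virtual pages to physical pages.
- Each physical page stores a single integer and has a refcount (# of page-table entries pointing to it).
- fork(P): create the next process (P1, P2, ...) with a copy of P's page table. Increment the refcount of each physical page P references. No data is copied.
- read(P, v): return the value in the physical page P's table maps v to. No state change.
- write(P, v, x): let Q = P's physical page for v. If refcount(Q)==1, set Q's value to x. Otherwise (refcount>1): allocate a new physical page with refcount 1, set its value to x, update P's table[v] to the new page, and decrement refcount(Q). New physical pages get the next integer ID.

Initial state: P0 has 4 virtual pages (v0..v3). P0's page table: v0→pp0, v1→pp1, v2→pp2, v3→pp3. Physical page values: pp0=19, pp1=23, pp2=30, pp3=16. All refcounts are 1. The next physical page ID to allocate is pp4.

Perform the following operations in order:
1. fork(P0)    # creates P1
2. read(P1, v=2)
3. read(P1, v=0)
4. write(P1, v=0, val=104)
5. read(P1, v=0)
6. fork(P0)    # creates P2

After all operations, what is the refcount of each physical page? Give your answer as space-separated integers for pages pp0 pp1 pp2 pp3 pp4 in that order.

Op 1: fork(P0) -> P1. 4 ppages; refcounts: pp0:2 pp1:2 pp2:2 pp3:2
Op 2: read(P1, v2) -> 30. No state change.
Op 3: read(P1, v0) -> 19. No state change.
Op 4: write(P1, v0, 104). refcount(pp0)=2>1 -> COPY to pp4. 5 ppages; refcounts: pp0:1 pp1:2 pp2:2 pp3:2 pp4:1
Op 5: read(P1, v0) -> 104. No state change.
Op 6: fork(P0) -> P2. 5 ppages; refcounts: pp0:2 pp1:3 pp2:3 pp3:3 pp4:1

Answer: 2 3 3 3 1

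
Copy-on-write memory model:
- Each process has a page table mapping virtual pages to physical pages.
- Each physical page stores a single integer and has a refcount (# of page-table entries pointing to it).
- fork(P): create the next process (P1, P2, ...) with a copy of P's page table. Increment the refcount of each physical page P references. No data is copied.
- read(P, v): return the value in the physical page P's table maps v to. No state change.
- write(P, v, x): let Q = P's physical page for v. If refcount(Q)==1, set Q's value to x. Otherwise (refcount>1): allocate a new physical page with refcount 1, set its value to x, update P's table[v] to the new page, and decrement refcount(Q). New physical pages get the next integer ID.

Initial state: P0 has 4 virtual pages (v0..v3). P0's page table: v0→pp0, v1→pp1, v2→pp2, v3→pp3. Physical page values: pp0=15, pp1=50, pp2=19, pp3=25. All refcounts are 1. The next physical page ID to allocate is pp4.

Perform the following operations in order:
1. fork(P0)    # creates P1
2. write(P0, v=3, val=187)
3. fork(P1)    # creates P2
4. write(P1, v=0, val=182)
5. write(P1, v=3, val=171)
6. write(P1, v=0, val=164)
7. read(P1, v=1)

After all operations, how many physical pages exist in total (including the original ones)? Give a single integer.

Answer: 7

Derivation:
Op 1: fork(P0) -> P1. 4 ppages; refcounts: pp0:2 pp1:2 pp2:2 pp3:2
Op 2: write(P0, v3, 187). refcount(pp3)=2>1 -> COPY to pp4. 5 ppages; refcounts: pp0:2 pp1:2 pp2:2 pp3:1 pp4:1
Op 3: fork(P1) -> P2. 5 ppages; refcounts: pp0:3 pp1:3 pp2:3 pp3:2 pp4:1
Op 4: write(P1, v0, 182). refcount(pp0)=3>1 -> COPY to pp5. 6 ppages; refcounts: pp0:2 pp1:3 pp2:3 pp3:2 pp4:1 pp5:1
Op 5: write(P1, v3, 171). refcount(pp3)=2>1 -> COPY to pp6. 7 ppages; refcounts: pp0:2 pp1:3 pp2:3 pp3:1 pp4:1 pp5:1 pp6:1
Op 6: write(P1, v0, 164). refcount(pp5)=1 -> write in place. 7 ppages; refcounts: pp0:2 pp1:3 pp2:3 pp3:1 pp4:1 pp5:1 pp6:1
Op 7: read(P1, v1) -> 50. No state change.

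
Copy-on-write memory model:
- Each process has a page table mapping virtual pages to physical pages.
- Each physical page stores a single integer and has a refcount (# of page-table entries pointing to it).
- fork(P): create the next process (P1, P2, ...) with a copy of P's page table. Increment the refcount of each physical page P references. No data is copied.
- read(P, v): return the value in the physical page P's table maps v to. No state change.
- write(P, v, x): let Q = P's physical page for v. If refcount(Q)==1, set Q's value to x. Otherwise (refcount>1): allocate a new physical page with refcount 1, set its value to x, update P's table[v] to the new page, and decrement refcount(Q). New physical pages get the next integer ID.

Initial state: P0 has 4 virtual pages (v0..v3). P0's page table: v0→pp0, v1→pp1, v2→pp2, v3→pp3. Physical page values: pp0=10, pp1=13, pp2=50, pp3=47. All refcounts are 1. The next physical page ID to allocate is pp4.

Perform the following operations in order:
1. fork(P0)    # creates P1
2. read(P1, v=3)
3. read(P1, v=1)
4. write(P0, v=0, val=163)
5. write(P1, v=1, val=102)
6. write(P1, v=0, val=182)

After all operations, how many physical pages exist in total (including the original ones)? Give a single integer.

Answer: 6

Derivation:
Op 1: fork(P0) -> P1. 4 ppages; refcounts: pp0:2 pp1:2 pp2:2 pp3:2
Op 2: read(P1, v3) -> 47. No state change.
Op 3: read(P1, v1) -> 13. No state change.
Op 4: write(P0, v0, 163). refcount(pp0)=2>1 -> COPY to pp4. 5 ppages; refcounts: pp0:1 pp1:2 pp2:2 pp3:2 pp4:1
Op 5: write(P1, v1, 102). refcount(pp1)=2>1 -> COPY to pp5. 6 ppages; refcounts: pp0:1 pp1:1 pp2:2 pp3:2 pp4:1 pp5:1
Op 6: write(P1, v0, 182). refcount(pp0)=1 -> write in place. 6 ppages; refcounts: pp0:1 pp1:1 pp2:2 pp3:2 pp4:1 pp5:1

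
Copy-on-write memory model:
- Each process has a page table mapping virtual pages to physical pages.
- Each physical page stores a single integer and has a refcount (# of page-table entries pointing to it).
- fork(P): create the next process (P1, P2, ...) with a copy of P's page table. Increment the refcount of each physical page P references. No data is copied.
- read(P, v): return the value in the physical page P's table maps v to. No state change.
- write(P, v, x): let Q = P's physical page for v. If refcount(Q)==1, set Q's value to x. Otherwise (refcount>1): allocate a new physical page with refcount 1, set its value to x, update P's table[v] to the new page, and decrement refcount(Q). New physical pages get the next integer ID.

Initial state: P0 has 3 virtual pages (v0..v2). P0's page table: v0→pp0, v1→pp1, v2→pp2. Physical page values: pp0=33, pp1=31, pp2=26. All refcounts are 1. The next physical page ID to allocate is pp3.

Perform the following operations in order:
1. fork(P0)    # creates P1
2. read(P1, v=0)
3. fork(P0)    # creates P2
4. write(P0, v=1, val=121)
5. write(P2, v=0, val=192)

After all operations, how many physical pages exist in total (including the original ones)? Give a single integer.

Op 1: fork(P0) -> P1. 3 ppages; refcounts: pp0:2 pp1:2 pp2:2
Op 2: read(P1, v0) -> 33. No state change.
Op 3: fork(P0) -> P2. 3 ppages; refcounts: pp0:3 pp1:3 pp2:3
Op 4: write(P0, v1, 121). refcount(pp1)=3>1 -> COPY to pp3. 4 ppages; refcounts: pp0:3 pp1:2 pp2:3 pp3:1
Op 5: write(P2, v0, 192). refcount(pp0)=3>1 -> COPY to pp4. 5 ppages; refcounts: pp0:2 pp1:2 pp2:3 pp3:1 pp4:1

Answer: 5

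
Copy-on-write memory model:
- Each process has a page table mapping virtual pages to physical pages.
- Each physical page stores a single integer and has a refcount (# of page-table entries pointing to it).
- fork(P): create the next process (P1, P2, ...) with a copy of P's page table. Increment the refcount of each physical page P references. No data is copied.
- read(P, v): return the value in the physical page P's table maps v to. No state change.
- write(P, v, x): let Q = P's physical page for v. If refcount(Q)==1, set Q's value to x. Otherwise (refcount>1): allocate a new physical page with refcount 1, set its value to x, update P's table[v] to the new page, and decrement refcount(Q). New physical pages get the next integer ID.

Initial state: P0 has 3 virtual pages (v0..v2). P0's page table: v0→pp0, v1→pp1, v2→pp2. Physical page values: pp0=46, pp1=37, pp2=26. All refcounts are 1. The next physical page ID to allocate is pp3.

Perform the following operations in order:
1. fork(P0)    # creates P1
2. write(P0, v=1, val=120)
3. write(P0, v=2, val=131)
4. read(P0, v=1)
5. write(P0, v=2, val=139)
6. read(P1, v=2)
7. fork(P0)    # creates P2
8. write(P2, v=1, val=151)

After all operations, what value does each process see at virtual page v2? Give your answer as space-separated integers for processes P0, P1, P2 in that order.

Answer: 139 26 139

Derivation:
Op 1: fork(P0) -> P1. 3 ppages; refcounts: pp0:2 pp1:2 pp2:2
Op 2: write(P0, v1, 120). refcount(pp1)=2>1 -> COPY to pp3. 4 ppages; refcounts: pp0:2 pp1:1 pp2:2 pp3:1
Op 3: write(P0, v2, 131). refcount(pp2)=2>1 -> COPY to pp4. 5 ppages; refcounts: pp0:2 pp1:1 pp2:1 pp3:1 pp4:1
Op 4: read(P0, v1) -> 120. No state change.
Op 5: write(P0, v2, 139). refcount(pp4)=1 -> write in place. 5 ppages; refcounts: pp0:2 pp1:1 pp2:1 pp3:1 pp4:1
Op 6: read(P1, v2) -> 26. No state change.
Op 7: fork(P0) -> P2. 5 ppages; refcounts: pp0:3 pp1:1 pp2:1 pp3:2 pp4:2
Op 8: write(P2, v1, 151). refcount(pp3)=2>1 -> COPY to pp5. 6 ppages; refcounts: pp0:3 pp1:1 pp2:1 pp3:1 pp4:2 pp5:1
P0: v2 -> pp4 = 139
P1: v2 -> pp2 = 26
P2: v2 -> pp4 = 139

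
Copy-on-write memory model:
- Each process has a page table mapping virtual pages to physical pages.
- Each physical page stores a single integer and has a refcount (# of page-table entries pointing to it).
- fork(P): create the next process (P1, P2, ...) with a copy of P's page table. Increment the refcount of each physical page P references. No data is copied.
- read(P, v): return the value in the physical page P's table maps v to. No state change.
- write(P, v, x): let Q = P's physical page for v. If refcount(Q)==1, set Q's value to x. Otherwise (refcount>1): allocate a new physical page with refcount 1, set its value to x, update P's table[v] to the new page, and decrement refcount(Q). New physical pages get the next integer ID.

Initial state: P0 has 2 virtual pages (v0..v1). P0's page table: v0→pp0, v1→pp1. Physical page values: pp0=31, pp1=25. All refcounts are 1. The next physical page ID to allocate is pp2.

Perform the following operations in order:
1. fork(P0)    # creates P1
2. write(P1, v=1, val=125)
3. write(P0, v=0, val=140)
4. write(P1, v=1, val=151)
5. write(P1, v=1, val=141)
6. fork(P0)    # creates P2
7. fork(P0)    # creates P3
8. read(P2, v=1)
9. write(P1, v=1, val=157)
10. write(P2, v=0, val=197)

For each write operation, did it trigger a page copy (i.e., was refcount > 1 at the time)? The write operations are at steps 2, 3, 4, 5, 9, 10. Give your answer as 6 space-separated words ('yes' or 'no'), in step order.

Op 1: fork(P0) -> P1. 2 ppages; refcounts: pp0:2 pp1:2
Op 2: write(P1, v1, 125). refcount(pp1)=2>1 -> COPY to pp2. 3 ppages; refcounts: pp0:2 pp1:1 pp2:1
Op 3: write(P0, v0, 140). refcount(pp0)=2>1 -> COPY to pp3. 4 ppages; refcounts: pp0:1 pp1:1 pp2:1 pp3:1
Op 4: write(P1, v1, 151). refcount(pp2)=1 -> write in place. 4 ppages; refcounts: pp0:1 pp1:1 pp2:1 pp3:1
Op 5: write(P1, v1, 141). refcount(pp2)=1 -> write in place. 4 ppages; refcounts: pp0:1 pp1:1 pp2:1 pp3:1
Op 6: fork(P0) -> P2. 4 ppages; refcounts: pp0:1 pp1:2 pp2:1 pp3:2
Op 7: fork(P0) -> P3. 4 ppages; refcounts: pp0:1 pp1:3 pp2:1 pp3:3
Op 8: read(P2, v1) -> 25. No state change.
Op 9: write(P1, v1, 157). refcount(pp2)=1 -> write in place. 4 ppages; refcounts: pp0:1 pp1:3 pp2:1 pp3:3
Op 10: write(P2, v0, 197). refcount(pp3)=3>1 -> COPY to pp4. 5 ppages; refcounts: pp0:1 pp1:3 pp2:1 pp3:2 pp4:1

yes yes no no no yes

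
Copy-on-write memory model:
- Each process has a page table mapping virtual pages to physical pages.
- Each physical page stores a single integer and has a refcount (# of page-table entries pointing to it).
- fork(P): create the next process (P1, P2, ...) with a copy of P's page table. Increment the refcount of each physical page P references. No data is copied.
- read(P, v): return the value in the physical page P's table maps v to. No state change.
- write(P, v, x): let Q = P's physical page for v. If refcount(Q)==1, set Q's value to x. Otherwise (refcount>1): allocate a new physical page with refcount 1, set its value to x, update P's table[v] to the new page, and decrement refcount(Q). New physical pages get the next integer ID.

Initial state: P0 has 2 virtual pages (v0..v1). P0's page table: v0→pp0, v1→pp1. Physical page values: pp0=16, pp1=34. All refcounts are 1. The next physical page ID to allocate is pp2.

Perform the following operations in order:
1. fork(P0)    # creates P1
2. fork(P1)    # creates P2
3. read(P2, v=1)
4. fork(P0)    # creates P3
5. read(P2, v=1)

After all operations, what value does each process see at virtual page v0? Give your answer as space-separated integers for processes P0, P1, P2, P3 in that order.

Op 1: fork(P0) -> P1. 2 ppages; refcounts: pp0:2 pp1:2
Op 2: fork(P1) -> P2. 2 ppages; refcounts: pp0:3 pp1:3
Op 3: read(P2, v1) -> 34. No state change.
Op 4: fork(P0) -> P3. 2 ppages; refcounts: pp0:4 pp1:4
Op 5: read(P2, v1) -> 34. No state change.
P0: v0 -> pp0 = 16
P1: v0 -> pp0 = 16
P2: v0 -> pp0 = 16
P3: v0 -> pp0 = 16

Answer: 16 16 16 16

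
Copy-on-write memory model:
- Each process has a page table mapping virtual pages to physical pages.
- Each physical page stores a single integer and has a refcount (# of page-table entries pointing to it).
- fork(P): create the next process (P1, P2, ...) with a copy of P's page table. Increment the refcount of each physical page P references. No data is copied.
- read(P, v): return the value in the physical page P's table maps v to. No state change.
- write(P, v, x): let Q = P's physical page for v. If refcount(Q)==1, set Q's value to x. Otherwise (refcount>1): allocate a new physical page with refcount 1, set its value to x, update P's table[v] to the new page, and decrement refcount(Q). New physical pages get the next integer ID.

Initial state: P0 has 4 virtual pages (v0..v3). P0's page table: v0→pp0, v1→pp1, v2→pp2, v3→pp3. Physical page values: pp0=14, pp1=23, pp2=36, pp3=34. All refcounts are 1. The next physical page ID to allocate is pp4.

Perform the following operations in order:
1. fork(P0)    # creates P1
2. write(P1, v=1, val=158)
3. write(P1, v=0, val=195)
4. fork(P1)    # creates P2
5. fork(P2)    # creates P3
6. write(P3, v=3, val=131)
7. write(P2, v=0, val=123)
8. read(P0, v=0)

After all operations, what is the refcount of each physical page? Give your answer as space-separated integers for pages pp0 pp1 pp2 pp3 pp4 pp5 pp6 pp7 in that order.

Answer: 1 1 4 3 3 2 1 1

Derivation:
Op 1: fork(P0) -> P1. 4 ppages; refcounts: pp0:2 pp1:2 pp2:2 pp3:2
Op 2: write(P1, v1, 158). refcount(pp1)=2>1 -> COPY to pp4. 5 ppages; refcounts: pp0:2 pp1:1 pp2:2 pp3:2 pp4:1
Op 3: write(P1, v0, 195). refcount(pp0)=2>1 -> COPY to pp5. 6 ppages; refcounts: pp0:1 pp1:1 pp2:2 pp3:2 pp4:1 pp5:1
Op 4: fork(P1) -> P2. 6 ppages; refcounts: pp0:1 pp1:1 pp2:3 pp3:3 pp4:2 pp5:2
Op 5: fork(P2) -> P3. 6 ppages; refcounts: pp0:1 pp1:1 pp2:4 pp3:4 pp4:3 pp5:3
Op 6: write(P3, v3, 131). refcount(pp3)=4>1 -> COPY to pp6. 7 ppages; refcounts: pp0:1 pp1:1 pp2:4 pp3:3 pp4:3 pp5:3 pp6:1
Op 7: write(P2, v0, 123). refcount(pp5)=3>1 -> COPY to pp7. 8 ppages; refcounts: pp0:1 pp1:1 pp2:4 pp3:3 pp4:3 pp5:2 pp6:1 pp7:1
Op 8: read(P0, v0) -> 14. No state change.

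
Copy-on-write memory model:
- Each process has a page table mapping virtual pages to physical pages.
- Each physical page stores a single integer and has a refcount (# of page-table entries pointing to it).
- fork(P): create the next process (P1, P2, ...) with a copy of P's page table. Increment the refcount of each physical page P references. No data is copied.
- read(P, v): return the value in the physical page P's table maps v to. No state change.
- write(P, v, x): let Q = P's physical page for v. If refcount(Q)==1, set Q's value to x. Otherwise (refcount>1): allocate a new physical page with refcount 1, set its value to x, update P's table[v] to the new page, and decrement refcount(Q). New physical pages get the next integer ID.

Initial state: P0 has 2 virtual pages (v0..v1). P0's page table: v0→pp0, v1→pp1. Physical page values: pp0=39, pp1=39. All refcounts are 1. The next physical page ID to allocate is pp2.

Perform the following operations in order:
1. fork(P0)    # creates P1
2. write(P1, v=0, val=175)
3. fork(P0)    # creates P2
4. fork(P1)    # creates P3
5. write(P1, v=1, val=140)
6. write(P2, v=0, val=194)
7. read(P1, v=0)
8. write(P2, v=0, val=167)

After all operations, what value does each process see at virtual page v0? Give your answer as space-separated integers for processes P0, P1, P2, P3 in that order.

Answer: 39 175 167 175

Derivation:
Op 1: fork(P0) -> P1. 2 ppages; refcounts: pp0:2 pp1:2
Op 2: write(P1, v0, 175). refcount(pp0)=2>1 -> COPY to pp2. 3 ppages; refcounts: pp0:1 pp1:2 pp2:1
Op 3: fork(P0) -> P2. 3 ppages; refcounts: pp0:2 pp1:3 pp2:1
Op 4: fork(P1) -> P3. 3 ppages; refcounts: pp0:2 pp1:4 pp2:2
Op 5: write(P1, v1, 140). refcount(pp1)=4>1 -> COPY to pp3. 4 ppages; refcounts: pp0:2 pp1:3 pp2:2 pp3:1
Op 6: write(P2, v0, 194). refcount(pp0)=2>1 -> COPY to pp4. 5 ppages; refcounts: pp0:1 pp1:3 pp2:2 pp3:1 pp4:1
Op 7: read(P1, v0) -> 175. No state change.
Op 8: write(P2, v0, 167). refcount(pp4)=1 -> write in place. 5 ppages; refcounts: pp0:1 pp1:3 pp2:2 pp3:1 pp4:1
P0: v0 -> pp0 = 39
P1: v0 -> pp2 = 175
P2: v0 -> pp4 = 167
P3: v0 -> pp2 = 175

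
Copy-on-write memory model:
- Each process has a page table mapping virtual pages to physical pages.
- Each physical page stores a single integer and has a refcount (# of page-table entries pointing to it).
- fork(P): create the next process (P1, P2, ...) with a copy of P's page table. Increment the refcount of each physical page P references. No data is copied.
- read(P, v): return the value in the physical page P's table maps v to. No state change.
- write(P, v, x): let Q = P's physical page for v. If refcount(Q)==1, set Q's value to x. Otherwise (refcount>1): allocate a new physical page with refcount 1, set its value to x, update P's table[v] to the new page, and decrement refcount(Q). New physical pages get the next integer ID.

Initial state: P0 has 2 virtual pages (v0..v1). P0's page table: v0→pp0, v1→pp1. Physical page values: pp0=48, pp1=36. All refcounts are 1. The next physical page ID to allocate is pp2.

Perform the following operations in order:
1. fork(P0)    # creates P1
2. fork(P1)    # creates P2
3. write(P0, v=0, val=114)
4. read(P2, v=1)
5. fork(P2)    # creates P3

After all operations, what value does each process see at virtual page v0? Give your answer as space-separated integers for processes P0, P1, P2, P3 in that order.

Answer: 114 48 48 48

Derivation:
Op 1: fork(P0) -> P1. 2 ppages; refcounts: pp0:2 pp1:2
Op 2: fork(P1) -> P2. 2 ppages; refcounts: pp0:3 pp1:3
Op 3: write(P0, v0, 114). refcount(pp0)=3>1 -> COPY to pp2. 3 ppages; refcounts: pp0:2 pp1:3 pp2:1
Op 4: read(P2, v1) -> 36. No state change.
Op 5: fork(P2) -> P3. 3 ppages; refcounts: pp0:3 pp1:4 pp2:1
P0: v0 -> pp2 = 114
P1: v0 -> pp0 = 48
P2: v0 -> pp0 = 48
P3: v0 -> pp0 = 48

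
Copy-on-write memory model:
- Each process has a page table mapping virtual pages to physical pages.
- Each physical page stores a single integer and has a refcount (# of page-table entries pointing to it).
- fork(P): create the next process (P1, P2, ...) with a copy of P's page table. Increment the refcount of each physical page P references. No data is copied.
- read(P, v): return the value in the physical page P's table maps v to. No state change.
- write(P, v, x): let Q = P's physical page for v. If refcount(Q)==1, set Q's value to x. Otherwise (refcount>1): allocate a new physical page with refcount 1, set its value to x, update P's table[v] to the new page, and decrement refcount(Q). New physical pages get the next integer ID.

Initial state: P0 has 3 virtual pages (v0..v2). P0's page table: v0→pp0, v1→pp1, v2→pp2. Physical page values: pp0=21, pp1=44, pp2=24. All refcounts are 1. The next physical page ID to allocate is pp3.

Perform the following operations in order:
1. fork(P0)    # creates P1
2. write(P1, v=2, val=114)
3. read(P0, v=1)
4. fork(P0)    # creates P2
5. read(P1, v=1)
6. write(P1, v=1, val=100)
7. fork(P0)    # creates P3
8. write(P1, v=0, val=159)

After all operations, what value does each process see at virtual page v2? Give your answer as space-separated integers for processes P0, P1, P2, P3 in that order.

Answer: 24 114 24 24

Derivation:
Op 1: fork(P0) -> P1. 3 ppages; refcounts: pp0:2 pp1:2 pp2:2
Op 2: write(P1, v2, 114). refcount(pp2)=2>1 -> COPY to pp3. 4 ppages; refcounts: pp0:2 pp1:2 pp2:1 pp3:1
Op 3: read(P0, v1) -> 44. No state change.
Op 4: fork(P0) -> P2. 4 ppages; refcounts: pp0:3 pp1:3 pp2:2 pp3:1
Op 5: read(P1, v1) -> 44. No state change.
Op 6: write(P1, v1, 100). refcount(pp1)=3>1 -> COPY to pp4. 5 ppages; refcounts: pp0:3 pp1:2 pp2:2 pp3:1 pp4:1
Op 7: fork(P0) -> P3. 5 ppages; refcounts: pp0:4 pp1:3 pp2:3 pp3:1 pp4:1
Op 8: write(P1, v0, 159). refcount(pp0)=4>1 -> COPY to pp5. 6 ppages; refcounts: pp0:3 pp1:3 pp2:3 pp3:1 pp4:1 pp5:1
P0: v2 -> pp2 = 24
P1: v2 -> pp3 = 114
P2: v2 -> pp2 = 24
P3: v2 -> pp2 = 24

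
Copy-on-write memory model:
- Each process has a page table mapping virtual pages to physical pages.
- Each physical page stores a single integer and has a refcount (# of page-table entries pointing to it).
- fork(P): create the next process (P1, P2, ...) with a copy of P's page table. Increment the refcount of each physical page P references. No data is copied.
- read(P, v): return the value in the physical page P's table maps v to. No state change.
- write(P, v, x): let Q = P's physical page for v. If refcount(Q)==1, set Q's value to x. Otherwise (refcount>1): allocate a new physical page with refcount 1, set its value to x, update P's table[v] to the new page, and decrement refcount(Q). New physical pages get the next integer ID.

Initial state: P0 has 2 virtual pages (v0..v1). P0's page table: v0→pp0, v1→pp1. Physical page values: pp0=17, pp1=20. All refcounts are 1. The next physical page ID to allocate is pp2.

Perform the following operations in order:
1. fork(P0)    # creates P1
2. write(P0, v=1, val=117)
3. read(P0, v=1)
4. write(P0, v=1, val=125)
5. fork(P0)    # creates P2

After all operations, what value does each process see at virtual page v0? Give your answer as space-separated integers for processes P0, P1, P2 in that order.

Op 1: fork(P0) -> P1. 2 ppages; refcounts: pp0:2 pp1:2
Op 2: write(P0, v1, 117). refcount(pp1)=2>1 -> COPY to pp2. 3 ppages; refcounts: pp0:2 pp1:1 pp2:1
Op 3: read(P0, v1) -> 117. No state change.
Op 4: write(P0, v1, 125). refcount(pp2)=1 -> write in place. 3 ppages; refcounts: pp0:2 pp1:1 pp2:1
Op 5: fork(P0) -> P2. 3 ppages; refcounts: pp0:3 pp1:1 pp2:2
P0: v0 -> pp0 = 17
P1: v0 -> pp0 = 17
P2: v0 -> pp0 = 17

Answer: 17 17 17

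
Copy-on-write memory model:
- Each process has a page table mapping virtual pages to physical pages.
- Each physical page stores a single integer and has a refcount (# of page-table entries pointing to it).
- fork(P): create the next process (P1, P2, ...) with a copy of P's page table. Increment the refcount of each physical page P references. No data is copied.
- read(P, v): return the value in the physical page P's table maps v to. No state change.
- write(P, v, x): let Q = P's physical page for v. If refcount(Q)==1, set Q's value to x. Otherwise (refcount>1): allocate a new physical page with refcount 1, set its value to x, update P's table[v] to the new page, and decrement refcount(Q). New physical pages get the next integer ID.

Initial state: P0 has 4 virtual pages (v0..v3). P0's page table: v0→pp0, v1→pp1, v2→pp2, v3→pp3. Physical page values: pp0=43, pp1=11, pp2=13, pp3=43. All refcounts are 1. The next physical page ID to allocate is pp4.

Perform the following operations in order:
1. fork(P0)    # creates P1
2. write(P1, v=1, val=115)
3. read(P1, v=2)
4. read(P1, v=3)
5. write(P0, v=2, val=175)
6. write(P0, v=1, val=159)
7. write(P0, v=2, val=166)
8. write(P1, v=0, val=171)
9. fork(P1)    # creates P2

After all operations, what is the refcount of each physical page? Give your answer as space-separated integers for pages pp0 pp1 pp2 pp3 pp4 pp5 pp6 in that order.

Op 1: fork(P0) -> P1. 4 ppages; refcounts: pp0:2 pp1:2 pp2:2 pp3:2
Op 2: write(P1, v1, 115). refcount(pp1)=2>1 -> COPY to pp4. 5 ppages; refcounts: pp0:2 pp1:1 pp2:2 pp3:2 pp4:1
Op 3: read(P1, v2) -> 13. No state change.
Op 4: read(P1, v3) -> 43. No state change.
Op 5: write(P0, v2, 175). refcount(pp2)=2>1 -> COPY to pp5. 6 ppages; refcounts: pp0:2 pp1:1 pp2:1 pp3:2 pp4:1 pp5:1
Op 6: write(P0, v1, 159). refcount(pp1)=1 -> write in place. 6 ppages; refcounts: pp0:2 pp1:1 pp2:1 pp3:2 pp4:1 pp5:1
Op 7: write(P0, v2, 166). refcount(pp5)=1 -> write in place. 6 ppages; refcounts: pp0:2 pp1:1 pp2:1 pp3:2 pp4:1 pp5:1
Op 8: write(P1, v0, 171). refcount(pp0)=2>1 -> COPY to pp6. 7 ppages; refcounts: pp0:1 pp1:1 pp2:1 pp3:2 pp4:1 pp5:1 pp6:1
Op 9: fork(P1) -> P2. 7 ppages; refcounts: pp0:1 pp1:1 pp2:2 pp3:3 pp4:2 pp5:1 pp6:2

Answer: 1 1 2 3 2 1 2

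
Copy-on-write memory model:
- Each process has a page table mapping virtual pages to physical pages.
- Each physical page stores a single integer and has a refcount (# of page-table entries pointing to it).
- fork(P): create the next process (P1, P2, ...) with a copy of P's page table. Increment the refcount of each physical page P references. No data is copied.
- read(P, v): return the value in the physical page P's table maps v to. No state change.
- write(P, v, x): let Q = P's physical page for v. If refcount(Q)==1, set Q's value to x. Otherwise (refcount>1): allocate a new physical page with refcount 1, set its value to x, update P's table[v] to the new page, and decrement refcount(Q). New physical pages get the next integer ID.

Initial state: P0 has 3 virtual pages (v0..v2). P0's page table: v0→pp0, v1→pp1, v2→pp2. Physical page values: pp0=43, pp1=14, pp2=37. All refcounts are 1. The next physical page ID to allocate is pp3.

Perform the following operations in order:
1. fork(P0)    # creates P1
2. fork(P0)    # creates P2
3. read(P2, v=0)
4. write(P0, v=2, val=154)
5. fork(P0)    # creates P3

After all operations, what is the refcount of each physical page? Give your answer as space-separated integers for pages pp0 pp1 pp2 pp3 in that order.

Answer: 4 4 2 2

Derivation:
Op 1: fork(P0) -> P1. 3 ppages; refcounts: pp0:2 pp1:2 pp2:2
Op 2: fork(P0) -> P2. 3 ppages; refcounts: pp0:3 pp1:3 pp2:3
Op 3: read(P2, v0) -> 43. No state change.
Op 4: write(P0, v2, 154). refcount(pp2)=3>1 -> COPY to pp3. 4 ppages; refcounts: pp0:3 pp1:3 pp2:2 pp3:1
Op 5: fork(P0) -> P3. 4 ppages; refcounts: pp0:4 pp1:4 pp2:2 pp3:2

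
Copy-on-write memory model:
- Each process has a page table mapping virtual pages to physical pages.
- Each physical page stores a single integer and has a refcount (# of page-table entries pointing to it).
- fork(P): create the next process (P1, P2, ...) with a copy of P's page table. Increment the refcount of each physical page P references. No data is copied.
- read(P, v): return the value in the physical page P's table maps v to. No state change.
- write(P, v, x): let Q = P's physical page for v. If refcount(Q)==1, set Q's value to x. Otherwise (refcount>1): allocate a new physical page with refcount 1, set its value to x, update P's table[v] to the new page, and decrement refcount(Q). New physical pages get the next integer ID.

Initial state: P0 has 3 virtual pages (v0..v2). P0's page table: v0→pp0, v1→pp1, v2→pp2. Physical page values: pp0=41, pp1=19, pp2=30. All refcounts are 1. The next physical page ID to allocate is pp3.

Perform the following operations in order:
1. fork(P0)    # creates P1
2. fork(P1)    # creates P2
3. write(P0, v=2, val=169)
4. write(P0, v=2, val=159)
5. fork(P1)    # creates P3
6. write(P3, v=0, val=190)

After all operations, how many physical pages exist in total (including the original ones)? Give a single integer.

Answer: 5

Derivation:
Op 1: fork(P0) -> P1. 3 ppages; refcounts: pp0:2 pp1:2 pp2:2
Op 2: fork(P1) -> P2. 3 ppages; refcounts: pp0:3 pp1:3 pp2:3
Op 3: write(P0, v2, 169). refcount(pp2)=3>1 -> COPY to pp3. 4 ppages; refcounts: pp0:3 pp1:3 pp2:2 pp3:1
Op 4: write(P0, v2, 159). refcount(pp3)=1 -> write in place. 4 ppages; refcounts: pp0:3 pp1:3 pp2:2 pp3:1
Op 5: fork(P1) -> P3. 4 ppages; refcounts: pp0:4 pp1:4 pp2:3 pp3:1
Op 6: write(P3, v0, 190). refcount(pp0)=4>1 -> COPY to pp4. 5 ppages; refcounts: pp0:3 pp1:4 pp2:3 pp3:1 pp4:1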